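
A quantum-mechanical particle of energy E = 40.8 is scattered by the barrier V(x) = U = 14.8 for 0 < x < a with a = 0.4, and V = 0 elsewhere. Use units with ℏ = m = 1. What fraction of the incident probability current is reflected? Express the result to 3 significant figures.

R = 0.00333

E > U: inside the barrier k₂ = √(2m(E − U))/ℏ = 7.211, k₂a = 2.884.
T = [1 + U² sin²(k₂a) / (4E(E − U))]⁻¹ = 1/1.003 = 0.997.
R = 1 − T = 0.00333.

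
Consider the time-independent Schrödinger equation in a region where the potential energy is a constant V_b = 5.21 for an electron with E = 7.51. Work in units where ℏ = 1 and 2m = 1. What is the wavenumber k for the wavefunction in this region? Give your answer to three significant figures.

k = 1.52

With E > V_b the solution is oscillatory, ψ ∝ e^{±ikx} with k = √(2m(E − V_b))/ℏ.
k = √(2 × 0.5 × 2.3) = 1.517.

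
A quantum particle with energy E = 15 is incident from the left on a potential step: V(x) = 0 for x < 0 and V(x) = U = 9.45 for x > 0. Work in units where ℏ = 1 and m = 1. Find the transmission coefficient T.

T = 0.941

The wavenumbers are k₁ = √(2mE)/ℏ = 5.477 on the left and k₂ = √(2m(E − U))/ℏ = 3.332 on the right.
Matching ψ and ψ′ at x = 0 gives r = (k₁ − k₂)/(k₁ + k₂), so R = r² = 0.05933 and T = 1 − R = 0.9407.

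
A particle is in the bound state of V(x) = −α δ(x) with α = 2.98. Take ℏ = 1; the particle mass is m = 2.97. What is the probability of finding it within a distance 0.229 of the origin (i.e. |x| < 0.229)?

The normalised bound state is ψ = √κ e^{−κ|x|} with κ = mα/ℏ² = 8.851.
P(|x| < d) = ∫_{−d}^{d} κ e^{−2κ|x|} dx = 1 − e^{−2κd} = 1 − e^{−4.054} = 0.9826.

P = 0.983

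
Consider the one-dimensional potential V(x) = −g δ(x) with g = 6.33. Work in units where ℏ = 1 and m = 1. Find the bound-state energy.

The bound state is ψ(x) = √κ e^{−κ|x|}. The derivative jump ψ'(0⁺) − ψ'(0⁻) = −(2mg/ℏ²)ψ(0) fixes κ = mg/ℏ² = 6.330.
Then E = −ℏ²κ²/(2m) = −mg²/(2ℏ²) = -20.03.

E = -20.0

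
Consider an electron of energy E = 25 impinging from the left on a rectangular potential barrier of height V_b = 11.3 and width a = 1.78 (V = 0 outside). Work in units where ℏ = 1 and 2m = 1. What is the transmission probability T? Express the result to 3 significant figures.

E > V_b: inside the barrier k₂ = √(2m(E − V_b))/ℏ = 3.701, k₂a = 6.588.
T = [1 + V_b² sin²(k₂a) / (4E(E − V_b))]⁻¹ = 1/1.008 = 0.992.

T = 0.992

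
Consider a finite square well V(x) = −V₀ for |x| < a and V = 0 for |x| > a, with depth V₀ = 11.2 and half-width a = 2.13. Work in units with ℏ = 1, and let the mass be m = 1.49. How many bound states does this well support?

N = 8

Define the well-strength parameter z₀ = (a/ℏ)√(2mV₀) = 2.13 × √(2·1.49·11.2) = 12.31.
A new bound state (alternating even/odd) appears each time z₀ passes a multiple of π/2, so N = ⌊2z₀/π⌋ + 1 = ⌊7.834⌋ + 1 = 8.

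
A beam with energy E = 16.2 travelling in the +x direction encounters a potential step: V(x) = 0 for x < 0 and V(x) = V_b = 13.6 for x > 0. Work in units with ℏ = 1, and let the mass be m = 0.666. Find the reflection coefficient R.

On each side the TISE gives plane waves with k = √(2m(E − V))/ℏ: k₁ = √(2·0.666·16.2) = 4.645, k₂ = √(2·0.666·2.6) = 1.861.
Matching ψ and ψ′ at x = 0 gives r = (k₁ − k₂)/(k₁ + k₂), so R = r² = 0.1831 and T = 1 − R = 0.8169.

R = 0.183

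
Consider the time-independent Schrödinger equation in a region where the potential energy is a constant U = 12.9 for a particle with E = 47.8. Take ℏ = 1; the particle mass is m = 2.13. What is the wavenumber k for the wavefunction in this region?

With E > U the solution is oscillatory, ψ ∝ e^{±ikx} with k = √(2m(E − U))/ℏ.
k = √(2 × 2.13 × 34.9) = 12.19.

k = 12.2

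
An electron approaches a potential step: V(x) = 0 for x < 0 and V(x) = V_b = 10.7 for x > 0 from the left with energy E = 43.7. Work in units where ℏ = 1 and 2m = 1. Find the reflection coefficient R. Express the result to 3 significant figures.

R = 0.00491

On each side the TISE gives plane waves with k = √(2m(E − V))/ℏ: k₁ = √(2·½·43.7) = 6.611, k₂ = √(2·½·33) = 5.745.
Continuity of ψ and ψ′ at the step yields the reflection amplitude r = (k₁ − k₂)/(k₁ + k₂) = 0.07009; thus R = |r|² = 0.004913, T = 0.9951.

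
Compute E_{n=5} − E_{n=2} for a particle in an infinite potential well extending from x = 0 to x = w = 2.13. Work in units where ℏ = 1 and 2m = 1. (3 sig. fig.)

E_n = n²π²ℏ²/(2mw²), so ΔE = (5² − 2²) π²ℏ²/(2mw²).
ΔE = 21 × π² / (2 × 0.5 × 2.13²) = 45.68.

ΔE = 45.7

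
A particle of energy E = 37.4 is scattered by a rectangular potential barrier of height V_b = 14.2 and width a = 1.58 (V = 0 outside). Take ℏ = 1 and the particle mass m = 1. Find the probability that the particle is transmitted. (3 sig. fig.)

E > V_b: inside the barrier k₂ = √(2m(E − V_b))/ℏ = 6.812, k₂a = 10.76.
Matching at both interfaces gives T⁻¹ = 1 + V_b² sin²(k₂a) / [4E(E − V_b)] = 1.055, hence T = 0.948.

T = 0.948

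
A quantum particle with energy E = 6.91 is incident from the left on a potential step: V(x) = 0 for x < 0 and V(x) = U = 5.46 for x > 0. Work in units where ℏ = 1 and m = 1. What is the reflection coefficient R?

The wavenumbers are k₁ = √(2mE)/ℏ = 3.718 on the left and k₂ = √(2m(E − U))/ℏ = 1.703 on the right.
Matching ψ and ψ′ at x = 0 gives r = (k₁ − k₂)/(k₁ + k₂), so R = r² = 0.1381 and T = 1 − R = 0.8619.

R = 0.138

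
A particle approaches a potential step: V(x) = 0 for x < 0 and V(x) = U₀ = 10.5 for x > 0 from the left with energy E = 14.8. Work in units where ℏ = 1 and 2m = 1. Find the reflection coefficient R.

R = 0.0897

The wavenumbers are k₁ = √(2mE)/ℏ = 3.847 on the left and k₂ = √(2m(E − U₀))/ℏ = 2.074 on the right.
Matching ψ and ψ′ at x = 0 gives r = (k₁ − k₂)/(k₁ + k₂), so R = r² = 0.08972 and T = 1 − R = 0.9103.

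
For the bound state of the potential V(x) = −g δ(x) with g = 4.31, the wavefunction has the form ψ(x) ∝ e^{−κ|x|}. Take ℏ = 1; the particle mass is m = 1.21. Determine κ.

Integrating the TISE across x = 0 gives the cusp condition ψ'(0⁺) − ψ'(0⁻) = −(2mg/ℏ²)ψ(0).
With ψ ∝ e^{−κ|x|} this yields −2κ = −2mg/ℏ², so κ = mg/ℏ² = 5.215.

κ = 5.22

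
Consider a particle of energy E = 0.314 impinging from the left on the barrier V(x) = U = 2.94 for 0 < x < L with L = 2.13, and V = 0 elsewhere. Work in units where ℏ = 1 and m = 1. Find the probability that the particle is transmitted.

Since E < U the interior solution is evanescent with decay constant κ = √(2m(U − E))/ℏ = 2.292.
κL = 4.881, sinh(κL) = 65.90.
The exact tunnelling result is T⁻¹ = 1 + U² sinh²(κL) / [4E(U − E)] = 11380, so T = 0.0000879.

T = 0.0000879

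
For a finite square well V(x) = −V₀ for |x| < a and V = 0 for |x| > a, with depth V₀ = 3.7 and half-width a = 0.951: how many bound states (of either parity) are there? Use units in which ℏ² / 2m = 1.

N = 2

Define the well-strength parameter z₀ = (a/ℏ)√(2mV₀) = 0.951 × √(2·0.5·3.7) = 1.829.
The even/odd transcendental equations gain one root per π/2 in z₀, giving N = 1 + ⌊2z₀/π⌋ = 1 + ⌊1.165⌋ = 2.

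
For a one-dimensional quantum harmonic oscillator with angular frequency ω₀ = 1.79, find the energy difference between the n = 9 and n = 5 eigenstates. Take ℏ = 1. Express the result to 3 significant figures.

ΔE = 7.16

E_n = ℏω₀(n + ½), so ΔE = (9 − 5) ℏω₀ = 4 × 1.79 = 7.160.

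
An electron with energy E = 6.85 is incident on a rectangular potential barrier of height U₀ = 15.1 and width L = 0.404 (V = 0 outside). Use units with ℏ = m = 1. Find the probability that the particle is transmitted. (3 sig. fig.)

E < U₀: inside the barrier ψ ∝ e^{±κx} with κ = √(2m(U₀ − E))/ℏ = 4.062.
κL = 1.641, sinh(κL) = 2.483.
The exact tunnelling result is T⁻¹ = 1 + U₀² sinh²(κL) / [4E(U₀ − E)] = 7.221, so T = 0.138.

T = 0.138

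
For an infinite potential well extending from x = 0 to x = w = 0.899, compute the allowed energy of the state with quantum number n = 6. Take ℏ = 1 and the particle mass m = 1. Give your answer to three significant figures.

E = 220

Requiring ψ(0) = ψ(w) = 0 quantises k = nπ/w, hence E_n = ℏ²k²/2m = n²π²ℏ²/(2mw²).
E_6 = 6² × π² / (2 × 1 × 0.899²) = 219.8.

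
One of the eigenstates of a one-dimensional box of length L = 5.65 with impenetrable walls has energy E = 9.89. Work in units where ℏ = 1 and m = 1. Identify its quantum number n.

n = 8

From E_n = n²π²ℏ²/(2mL²) invert to n = √(2mL²E)/(πℏ).
n = (5.65/π) × √(2 × 1 × 9.89) = 7.999 → n = 8.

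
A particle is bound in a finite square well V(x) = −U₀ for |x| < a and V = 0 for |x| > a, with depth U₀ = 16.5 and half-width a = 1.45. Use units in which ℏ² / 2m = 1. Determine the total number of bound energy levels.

Define the well-strength parameter z₀ = (a/ℏ)√(2mU₀) = 1.45 × √(2·0.5·16.5) = 5.890.
A new bound state (alternating even/odd) appears each time z₀ passes a multiple of π/2, so N = ⌊2z₀/π⌋ + 1 = ⌊3.750⌋ + 1 = 4.

N = 4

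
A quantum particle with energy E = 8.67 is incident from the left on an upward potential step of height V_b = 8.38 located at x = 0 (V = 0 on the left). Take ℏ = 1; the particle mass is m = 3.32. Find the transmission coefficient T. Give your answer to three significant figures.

The wavenumbers are k₁ = √(2mE)/ℏ = 7.587 on the left and k₂ = √(2m(E − V_b))/ℏ = 1.388 on the right.
Matching ψ and ψ′ at x = 0 gives r = (k₁ − k₂)/(k₁ + k₂), so R = r² = 0.4772 and T = 1 − R = 0.5228.

T = 0.523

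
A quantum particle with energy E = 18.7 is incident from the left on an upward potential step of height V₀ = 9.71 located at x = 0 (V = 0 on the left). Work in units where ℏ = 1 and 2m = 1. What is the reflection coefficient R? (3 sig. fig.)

R = 0.0328

The wavenumbers are k₁ = √(2mE)/ℏ = 4.324 on the left and k₂ = √(2m(E − V₀))/ℏ = 2.998 on the right.
Continuity of ψ and ψ′ at the step yields the reflection amplitude r = (k₁ − k₂)/(k₁ + k₂) = 0.1811; thus R = |r|² = 0.03279, T = 0.9672.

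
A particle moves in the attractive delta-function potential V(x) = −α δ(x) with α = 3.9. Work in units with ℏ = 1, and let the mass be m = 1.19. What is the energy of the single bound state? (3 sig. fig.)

For x ≠ 0 the bound state is ψ ∝ e^{−κ|x|}; integrating the TISE across the delta gives the cusp condition 2κ = 2mα/ℏ², so κ = 4.641.
Then E = −ℏ²κ²/(2m) = −mα²/(2ℏ²) = -9.050.

E = -9.05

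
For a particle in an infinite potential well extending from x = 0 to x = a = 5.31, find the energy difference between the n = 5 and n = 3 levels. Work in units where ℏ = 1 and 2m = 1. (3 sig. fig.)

ΔE = 5.60

E_n = n²π²ℏ²/(2ma²), so ΔE = (5² − 3²) π²ℏ²/(2ma²).
ΔE = 16 × π² / (2 × 0.5 × 5.31²) = 5.601.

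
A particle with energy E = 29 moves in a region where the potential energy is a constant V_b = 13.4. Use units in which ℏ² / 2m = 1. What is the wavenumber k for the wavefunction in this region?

With E > V_b the solution is oscillatory, ψ ∝ e^{±ikx} with k = √(2m(E − V_b))/ℏ.
k = √(2 × 0.5 × 15.6) = 3.950.

k = 3.95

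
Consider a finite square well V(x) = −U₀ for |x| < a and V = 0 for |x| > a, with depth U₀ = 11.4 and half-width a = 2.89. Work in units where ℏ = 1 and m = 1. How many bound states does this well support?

Define the well-strength parameter z₀ = (a/ℏ)√(2mU₀) = 2.89 × √(2·1·11.4) = 13.80.
The even/odd transcendental equations gain one root per π/2 in z₀, giving N = 1 + ⌊2z₀/π⌋ = 1 + ⌊8.785⌋ = 9.

N = 9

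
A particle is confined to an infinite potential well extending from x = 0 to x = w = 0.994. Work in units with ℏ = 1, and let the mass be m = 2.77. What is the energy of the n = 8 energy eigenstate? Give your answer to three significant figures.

E = 115

Requiring ψ(0) = ψ(w) = 0 quantises k = nπ/w, hence E_n = ℏ²k²/2m = n²π²ℏ²/(2mw²).
E_8 = 8² × π² / (2 × 2.77 × 0.994²) = 115.4.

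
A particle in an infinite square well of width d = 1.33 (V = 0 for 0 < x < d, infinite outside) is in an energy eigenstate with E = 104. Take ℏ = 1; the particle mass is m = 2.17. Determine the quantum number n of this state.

n = 9

From E_n = n²π²ℏ²/(2md²) invert to n = √(2md²E)/(πℏ).
n = (1.33/π) × √(2 × 2.17 × 104) = 8.994 → n = 9.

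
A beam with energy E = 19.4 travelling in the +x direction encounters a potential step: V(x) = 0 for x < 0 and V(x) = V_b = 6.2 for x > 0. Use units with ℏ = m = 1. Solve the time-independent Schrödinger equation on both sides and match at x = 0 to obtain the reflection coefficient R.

On each side the TISE gives plane waves with k = √(2m(E − V))/ℏ: k₁ = √(2·1·19.4) = 6.229, k₂ = √(2·1·13.2) = 5.138.
Matching ψ and ψ′ at x = 0 gives r = (k₁ − k₂)/(k₁ + k₂), so R = r² = 0.009210 and T = 1 − R = 0.9908.

R = 0.00921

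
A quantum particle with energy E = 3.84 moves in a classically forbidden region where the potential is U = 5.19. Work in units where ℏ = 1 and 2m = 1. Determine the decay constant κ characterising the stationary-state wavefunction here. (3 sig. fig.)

Since E < U the TISE in this region is ψ'' = κ²ψ with κ = √(2m(U − E))/ℏ.
κ = √(2 × 0.5 × 1.35) = 1.162.

κ = 1.16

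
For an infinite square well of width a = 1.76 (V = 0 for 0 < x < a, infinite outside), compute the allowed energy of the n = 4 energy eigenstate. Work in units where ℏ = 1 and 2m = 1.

The infinite-well eigenfunctions ψ_n = √(2/a) sin(nπx/a) vanish at both walls, giving E_n = n²π²ℏ²/(2ma²).
E_4 = 4² × π² / (2 × 0.5 × 1.76²) = 50.98.

E = 51.0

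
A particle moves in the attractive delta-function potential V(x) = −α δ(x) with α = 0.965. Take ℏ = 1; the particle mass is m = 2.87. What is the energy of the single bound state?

For x ≠ 0 the bound state is ψ ∝ e^{−κ|x|}; integrating the TISE across the delta gives the cusp condition 2κ = 2mα/ℏ², so κ = 2.770.
Then E = −ℏ²κ²/(2m) = −mα²/(2ℏ²) = -1.336.

E = -1.34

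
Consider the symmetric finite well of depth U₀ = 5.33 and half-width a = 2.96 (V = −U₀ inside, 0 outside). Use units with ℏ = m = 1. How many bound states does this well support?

Define the well-strength parameter z₀ = (a/ℏ)√(2mU₀) = 2.96 × √(2·1·5.33) = 9.664.
The even/odd transcendental equations gain one root per π/2 in z₀, giving N = 1 + ⌊2z₀/π⌋ = 1 + ⌊6.152⌋ = 7.

N = 7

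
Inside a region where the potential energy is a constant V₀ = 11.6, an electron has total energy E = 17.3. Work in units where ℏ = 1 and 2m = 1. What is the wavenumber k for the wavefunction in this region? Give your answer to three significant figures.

k = 2.39

With E > V₀ the solution is oscillatory, ψ ∝ e^{±ikx} with k = √(2m(E − V₀))/ℏ.
k = √(2 × 0.5 × 5.7) = 2.387.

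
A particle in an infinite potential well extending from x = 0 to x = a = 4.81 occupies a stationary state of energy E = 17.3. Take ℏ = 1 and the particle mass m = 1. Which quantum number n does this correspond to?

For an infinite well E_n = n²π²ℏ²/(2ma²), so n = (a/πℏ)√(2mE).
n = (4.81/π) × √(2 × 1 × 17.3) = 9.006 → n = 9.

n = 9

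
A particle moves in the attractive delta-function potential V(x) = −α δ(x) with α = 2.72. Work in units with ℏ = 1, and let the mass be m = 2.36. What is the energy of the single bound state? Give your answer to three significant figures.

E = -8.73

The bound state is ψ(x) = √κ e^{−κ|x|}. The derivative jump ψ'(0⁺) − ψ'(0⁻) = −(2mα/ℏ²)ψ(0) fixes κ = mα/ℏ² = 6.419.
Then E = −ℏ²κ²/(2m) = −mα²/(2ℏ²) = -8.730.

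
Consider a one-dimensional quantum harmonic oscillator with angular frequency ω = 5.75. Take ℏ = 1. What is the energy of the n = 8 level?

Using E_n = (n + ½)ℏω: E_8 = 8.5 × 5.75 = 48.88.

E = 48.9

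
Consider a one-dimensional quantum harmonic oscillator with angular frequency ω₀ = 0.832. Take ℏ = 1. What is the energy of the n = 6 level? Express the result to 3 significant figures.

Using E_n = (n + ½)ℏω₀: E_6 = 6.5 × 0.832 = 5.408.

E = 5.41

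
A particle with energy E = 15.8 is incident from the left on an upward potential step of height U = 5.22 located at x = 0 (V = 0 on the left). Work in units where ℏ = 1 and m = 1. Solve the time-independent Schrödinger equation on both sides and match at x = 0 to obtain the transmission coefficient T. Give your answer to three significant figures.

T = 0.990

On each side the TISE gives plane waves with k = √(2m(E − V))/ℏ: k₁ = √(2·1·15.8) = 5.621, k₂ = √(2·1·10.58) = 4.600.
Continuity of ψ and ψ′ at the step yields the reflection amplitude r = (k₁ − k₂)/(k₁ + k₂) = 0.09993; thus R = |r|² = 0.009985, T = 0.9900.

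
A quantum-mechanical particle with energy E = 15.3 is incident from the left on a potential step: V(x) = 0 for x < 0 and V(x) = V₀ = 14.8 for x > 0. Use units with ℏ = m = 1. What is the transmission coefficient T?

T = 0.519

The wavenumbers are k₁ = √(2mE)/ℏ = 5.532 on the left and k₂ = √(2m(E − V₀))/ℏ = 1.000 on the right.
Continuity of ψ and ψ′ at the step yields the reflection amplitude r = (k₁ − k₂)/(k₁ + k₂) = 0.6938; thus R = |r|² = 0.4814, T = 0.5186.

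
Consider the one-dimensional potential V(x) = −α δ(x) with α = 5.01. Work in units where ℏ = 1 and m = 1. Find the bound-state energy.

E = -12.6

For x ≠ 0 the bound state is ψ ∝ e^{−κ|x|}; integrating the TISE across the delta gives the cusp condition 2κ = 2mα/ℏ², so κ = 5.010.
Then E = −ℏ²κ²/(2m) = −mα²/(2ℏ²) = -12.55.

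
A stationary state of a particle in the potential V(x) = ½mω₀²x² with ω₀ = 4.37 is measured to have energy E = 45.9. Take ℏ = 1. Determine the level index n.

Invert E_n = (n + ½)ℏω₀: n = E/ℏω₀ − ½ = 10.003, so n = 10.

n = 10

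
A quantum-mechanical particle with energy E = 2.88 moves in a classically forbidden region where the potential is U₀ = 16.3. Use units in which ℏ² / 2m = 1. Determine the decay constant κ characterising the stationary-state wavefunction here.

Since E < U₀ the TISE in this region is ψ'' = κ²ψ with κ = √(2m(U₀ − E))/ℏ.
κ = √(2 × 0.5 × 13.42) = 3.663.

κ = 3.66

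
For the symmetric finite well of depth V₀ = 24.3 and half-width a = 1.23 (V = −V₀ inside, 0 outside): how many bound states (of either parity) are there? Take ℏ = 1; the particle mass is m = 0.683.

Define the well-strength parameter z₀ = (a/ℏ)√(2mV₀) = 1.23 × √(2·0.683·24.3) = 7.087.
The even/odd transcendental equations gain one root per π/2 in z₀, giving N = 1 + ⌊2z₀/π⌋ = 1 + ⌊4.511⌋ = 5.

N = 5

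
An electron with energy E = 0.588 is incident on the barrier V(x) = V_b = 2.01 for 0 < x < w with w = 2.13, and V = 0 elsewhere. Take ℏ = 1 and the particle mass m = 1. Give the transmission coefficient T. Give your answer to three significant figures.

T = 0.00251

Since E < V_b the interior solution is evanescent with decay constant κ = √(2m(V_b − E))/ℏ = 1.686.
κw = 3.592, sinh(κw) = 18.14.
Matching ψ, ψ′ at both faces gives T = [1 + V_b² sinh²(κw) / (4E(V_b − E))]⁻¹ = 1/398.5 = 0.00251.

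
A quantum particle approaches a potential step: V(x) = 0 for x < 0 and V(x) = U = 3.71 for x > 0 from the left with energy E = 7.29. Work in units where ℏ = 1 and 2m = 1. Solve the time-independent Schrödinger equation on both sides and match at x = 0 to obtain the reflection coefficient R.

R = 0.0310

On each side the TISE gives plane waves with k = √(2m(E − V))/ℏ: k₁ = √(2·½·7.29) = 2.700, k₂ = √(2·½·3.58) = 1.892.
Matching ψ and ψ′ at x = 0 gives r = (k₁ − k₂)/(k₁ + k₂), so R = r² = 0.03095 and T = 1 − R = 0.9690.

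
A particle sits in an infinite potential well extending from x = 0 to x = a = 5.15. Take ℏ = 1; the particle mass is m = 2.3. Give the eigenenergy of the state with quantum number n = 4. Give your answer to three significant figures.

E = 1.29

The infinite-well eigenfunctions ψ_n = √(2/a) sin(nπx/a) vanish at both walls, giving E_n = n²π²ℏ²/(2ma²).
E_4 = 4² × π² / (2 × 2.3 × 5.15²) = 1.294.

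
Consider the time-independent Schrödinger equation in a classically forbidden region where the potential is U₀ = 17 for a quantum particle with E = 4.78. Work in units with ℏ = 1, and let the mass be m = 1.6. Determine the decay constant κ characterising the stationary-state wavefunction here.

κ = 6.25

Since E < U₀ the TISE in this region is ψ'' = κ²ψ with κ = √(2m(U₀ − E))/ℏ.
κ = √(2 × 1.6 × 12.22) = 6.253.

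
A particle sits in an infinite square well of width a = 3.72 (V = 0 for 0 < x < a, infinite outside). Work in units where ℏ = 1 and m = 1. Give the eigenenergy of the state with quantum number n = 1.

E = 0.357

Requiring ψ(0) = ψ(a) = 0 quantises k = nπ/a, hence E_n = ℏ²k²/2m = n²π²ℏ²/(2ma²).
E_1 = 1² × π² / (2 × 1 × 3.72²) = 0.3566.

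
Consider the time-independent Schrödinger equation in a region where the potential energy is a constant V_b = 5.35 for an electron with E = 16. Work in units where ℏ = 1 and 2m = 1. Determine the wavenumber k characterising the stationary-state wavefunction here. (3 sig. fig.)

With E > V_b the solution is oscillatory, ψ ∝ e^{±ikx} with k = √(2m(E − V_b))/ℏ.
k = √(2 × 0.5 × 10.65) = 3.263.

k = 3.26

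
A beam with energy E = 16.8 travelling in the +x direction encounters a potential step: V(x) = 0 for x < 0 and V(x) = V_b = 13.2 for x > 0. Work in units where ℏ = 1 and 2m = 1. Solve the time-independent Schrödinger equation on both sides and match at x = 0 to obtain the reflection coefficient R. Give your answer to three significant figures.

On each side the TISE gives plane waves with k = √(2m(E − V))/ℏ: k₁ = √(2·½·16.8) = 4.099, k₂ = √(2·½·3.6) = 1.897.
Continuity of ψ and ψ′ at the step yields the reflection amplitude r = (k₁ − k₂)/(k₁ + k₂) = 0.3671; thus R = |r|² = 0.1348, T = 0.8652.

R = 0.135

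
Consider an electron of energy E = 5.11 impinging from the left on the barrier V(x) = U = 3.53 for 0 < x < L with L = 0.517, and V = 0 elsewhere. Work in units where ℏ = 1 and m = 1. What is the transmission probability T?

T = 0.804

E > U: inside the barrier k₂ = √(2m(E − U))/ℏ = 1.778, k₂L = 0.9190.
Matching at both interfaces gives T⁻¹ = 1 + U² sin²(k₂L) / [4E(E − U)] = 1.244, hence T = 0.804.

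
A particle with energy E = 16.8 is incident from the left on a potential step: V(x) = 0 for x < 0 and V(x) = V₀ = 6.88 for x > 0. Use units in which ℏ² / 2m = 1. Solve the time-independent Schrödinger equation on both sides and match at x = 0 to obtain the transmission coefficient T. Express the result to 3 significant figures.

T = 0.983

The wavenumbers are k₁ = √(2mE)/ℏ = 4.099 on the left and k₂ = √(2m(E − V₀))/ℏ = 3.150 on the right.
Matching ψ and ψ′ at x = 0 gives r = (k₁ − k₂)/(k₁ + k₂), so R = r² = 0.01715 and T = 1 − R = 0.9829.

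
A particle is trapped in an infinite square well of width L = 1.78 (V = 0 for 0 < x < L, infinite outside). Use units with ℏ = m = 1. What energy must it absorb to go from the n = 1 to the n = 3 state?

E_n = n²π²ℏ²/(2mL²), so ΔE = (3² − 1²) π²ℏ²/(2mL²).
ΔE = 8 × π² / (2 × 1 × 1.78²) = 12.46.

ΔE = 12.5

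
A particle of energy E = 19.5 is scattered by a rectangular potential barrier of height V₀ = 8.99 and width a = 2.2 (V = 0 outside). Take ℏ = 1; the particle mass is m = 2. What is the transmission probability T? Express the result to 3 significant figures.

T = 0.912

Above the barrier the interior wavenumber is k₂ = √(2m(E − V₀))/ℏ = 6.484, giving phase k₂a = 14.26.
Matching at both interfaces gives T⁻¹ = 1 + V₀² sin²(k₂a) / [4E(E − V₀)] = 1.097, hence T = 0.912.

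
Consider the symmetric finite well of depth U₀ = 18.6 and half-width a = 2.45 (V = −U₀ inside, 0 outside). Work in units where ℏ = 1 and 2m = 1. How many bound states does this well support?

Define the well-strength parameter z₀ = (a/ℏ)√(2mU₀) = 2.45 × √(2·0.5·18.6) = 10.57.
A new bound state (alternating even/odd) appears each time z₀ passes a multiple of π/2, so N = ⌊2z₀/π⌋ + 1 = ⌊6.727⌋ + 1 = 7.

N = 7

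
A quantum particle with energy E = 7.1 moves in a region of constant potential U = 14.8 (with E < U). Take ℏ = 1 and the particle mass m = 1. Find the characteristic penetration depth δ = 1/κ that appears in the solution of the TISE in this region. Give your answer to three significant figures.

δ = 0.255

Since E < U the TISE in this region is ψ'' = κ²ψ with κ = √(2m(U − E))/ℏ.
κ = √(2 × 1 × 7.7) = 3.924. The penetration depth is δ = 1/κ = 0.255.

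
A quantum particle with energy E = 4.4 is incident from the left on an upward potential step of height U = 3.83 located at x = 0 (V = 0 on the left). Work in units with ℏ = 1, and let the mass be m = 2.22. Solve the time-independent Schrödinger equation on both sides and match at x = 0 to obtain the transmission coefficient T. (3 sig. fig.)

The wavenumbers are k₁ = √(2mE)/ℏ = 4.420 on the left and k₂ = √(2m(E − U))/ℏ = 1.591 on the right.
Matching ψ and ψ′ at x = 0 gives r = (k₁ − k₂)/(k₁ + k₂), so R = r² = 0.2215 and T = 1 − R = 0.7785.

T = 0.778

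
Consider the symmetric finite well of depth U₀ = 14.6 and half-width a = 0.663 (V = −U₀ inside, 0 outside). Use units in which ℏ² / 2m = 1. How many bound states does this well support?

N = 2

Define the well-strength parameter z₀ = (a/ℏ)√(2mU₀) = 0.663 × √(2·0.5·14.6) = 2.533.
A new bound state (alternating even/odd) appears each time z₀ passes a multiple of π/2, so N = ⌊2z₀/π⌋ + 1 = ⌊1.613⌋ + 1 = 2.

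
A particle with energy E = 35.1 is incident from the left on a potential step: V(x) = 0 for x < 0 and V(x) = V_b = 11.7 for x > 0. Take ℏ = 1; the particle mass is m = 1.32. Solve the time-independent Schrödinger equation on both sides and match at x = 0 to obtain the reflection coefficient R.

R = 0.0102

The wavenumbers are k₁ = √(2mE)/ℏ = 9.626 on the left and k₂ = √(2m(E − V_b))/ℏ = 7.860 on the right.
Continuity of ψ and ψ′ at the step yields the reflection amplitude r = (k₁ − k₂)/(k₁ + k₂) = 0.1010; thus R = |r|² = 0.01021, T = 0.9898.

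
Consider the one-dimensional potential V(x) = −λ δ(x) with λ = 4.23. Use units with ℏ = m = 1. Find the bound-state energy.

E = -8.95

For x ≠ 0 the bound state is ψ ∝ e^{−κ|x|}; integrating the TISE across the delta gives the cusp condition 2κ = 2mλ/ℏ², so κ = 4.230.
Then E = −ℏ²κ²/(2m) = −mλ²/(2ℏ²) = -8.946.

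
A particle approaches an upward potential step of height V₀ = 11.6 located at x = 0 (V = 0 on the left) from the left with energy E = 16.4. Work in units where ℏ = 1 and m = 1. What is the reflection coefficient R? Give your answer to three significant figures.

The wavenumbers are k₁ = √(2mE)/ℏ = 5.727 on the left and k₂ = √(2m(E − V₀))/ℏ = 3.098 on the right.
Continuity of ψ and ψ′ at the step yields the reflection amplitude r = (k₁ − k₂)/(k₁ + k₂) = 0.2979; thus R = |r|² = 0.08872, T = 0.9113.

R = 0.0887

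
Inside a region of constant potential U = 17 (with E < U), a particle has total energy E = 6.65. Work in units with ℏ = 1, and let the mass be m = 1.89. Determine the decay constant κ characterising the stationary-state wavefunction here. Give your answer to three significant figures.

κ = 6.25

Since E < U the TISE in this region is ψ'' = κ²ψ with κ = √(2m(U − E))/ℏ.
κ = √(2 × 1.89 × 10.35) = 6.255.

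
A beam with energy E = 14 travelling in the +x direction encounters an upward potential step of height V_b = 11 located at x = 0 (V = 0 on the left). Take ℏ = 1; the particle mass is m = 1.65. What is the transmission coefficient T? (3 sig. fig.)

T = 0.865

The wavenumbers are k₁ = √(2mE)/ℏ = 6.797 on the left and k₂ = √(2m(E − V_b))/ℏ = 3.146 on the right.
Continuity of ψ and ψ′ at the step yields the reflection amplitude r = (k₁ − k₂)/(k₁ + k₂) = 0.3671; thus R = |r|² = 0.1348, T = 0.8652.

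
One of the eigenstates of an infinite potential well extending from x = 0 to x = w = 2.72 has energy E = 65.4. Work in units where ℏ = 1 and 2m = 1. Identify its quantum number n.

n = 7

From E_n = n²π²ℏ²/(2mw²) invert to n = √(2mw²E)/(πℏ).
n = (2.72/π) × √(2 × 0.5 × 65.4) = 7.002 → n = 7.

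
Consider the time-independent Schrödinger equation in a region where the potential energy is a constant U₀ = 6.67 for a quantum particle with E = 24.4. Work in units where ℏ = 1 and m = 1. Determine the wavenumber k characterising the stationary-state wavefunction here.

k = 5.95

With E > U₀ the solution is oscillatory, ψ ∝ e^{±ikx} with k = √(2m(E − U₀))/ℏ.
k = √(2 × 1 × 17.73) = 5.955.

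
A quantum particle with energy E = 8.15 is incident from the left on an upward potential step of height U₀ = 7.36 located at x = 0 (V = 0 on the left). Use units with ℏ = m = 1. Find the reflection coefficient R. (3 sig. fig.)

R = 0.276

The wavenumbers are k₁ = √(2mE)/ℏ = 4.037 on the left and k₂ = √(2m(E − U₀))/ℏ = 1.257 on the right.
Matching ψ and ψ′ at x = 0 gives r = (k₁ − k₂)/(k₁ + k₂), so R = r² = 0.2758 and T = 1 − R = 0.7242.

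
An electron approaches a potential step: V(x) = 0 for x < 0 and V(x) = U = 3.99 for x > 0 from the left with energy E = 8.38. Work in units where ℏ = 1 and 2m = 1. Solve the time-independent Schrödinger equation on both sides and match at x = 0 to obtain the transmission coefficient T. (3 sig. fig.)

T = 0.974

On each side the TISE gives plane waves with k = √(2m(E − V))/ℏ: k₁ = √(2·½·8.38) = 2.895, k₂ = √(2·½·4.39) = 2.095.
Matching ψ and ψ′ at x = 0 gives r = (k₁ − k₂)/(k₁ + k₂), so R = r² = 0.02568 and T = 1 − R = 0.9743.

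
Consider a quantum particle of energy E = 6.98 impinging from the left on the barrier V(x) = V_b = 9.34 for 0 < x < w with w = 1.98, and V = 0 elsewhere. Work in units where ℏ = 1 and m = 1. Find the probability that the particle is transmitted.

Since E < V_b the interior solution is evanescent with decay constant κ = √(2m(V_b − E))/ℏ = 2.173.
κw = 4.302, sinh(κw) = 36.90.
Matching ψ, ψ′ at both faces gives T = [1 + V_b² sinh²(κw) / (4E(V_b − E))]⁻¹ = 1/1804 = 0.000554.

T = 0.000554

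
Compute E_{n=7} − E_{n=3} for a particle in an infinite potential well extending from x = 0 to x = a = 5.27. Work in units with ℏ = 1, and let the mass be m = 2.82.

E_n = n²π²ℏ²/(2ma²), so ΔE = (7² − 3²) π²ℏ²/(2ma²).
ΔE = 40 × π² / (2 × 2.82 × 5.27²) = 2.520.

ΔE = 2.52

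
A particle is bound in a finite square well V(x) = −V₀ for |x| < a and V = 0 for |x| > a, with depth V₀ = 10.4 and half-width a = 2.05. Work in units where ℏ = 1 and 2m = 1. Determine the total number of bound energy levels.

Define the well-strength parameter z₀ = (a/ℏ)√(2mV₀) = 2.05 × √(2·0.5·10.4) = 6.611.
The even/odd transcendental equations gain one root per π/2 in z₀, giving N = 1 + ⌊2z₀/π⌋ = 1 + ⌊4.209⌋ = 5.

N = 5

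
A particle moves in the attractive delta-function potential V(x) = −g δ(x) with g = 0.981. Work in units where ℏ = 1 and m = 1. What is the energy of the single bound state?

E = -0.481

For x ≠ 0 the bound state is ψ ∝ e^{−κ|x|}; integrating the TISE across the delta gives the cusp condition 2κ = 2mg/ℏ², so κ = 0.9810.
Then E = −ℏ²κ²/(2m) = −mg²/(2ℏ²) = -0.4812.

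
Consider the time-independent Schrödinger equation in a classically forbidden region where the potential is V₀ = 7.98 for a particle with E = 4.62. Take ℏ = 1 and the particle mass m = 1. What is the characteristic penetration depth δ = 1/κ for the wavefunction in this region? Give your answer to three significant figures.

δ = 0.386

Since E < V₀ the TISE in this region is ψ'' = κ²ψ with κ = √(2m(V₀ − E))/ℏ.
κ = √(2 × 1 × 3.36) = 2.592. The penetration depth is δ = 1/κ = 0.386.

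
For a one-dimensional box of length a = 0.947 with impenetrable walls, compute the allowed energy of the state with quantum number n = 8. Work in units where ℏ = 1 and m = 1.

The infinite-well eigenfunctions ψ_n = √(2/a) sin(nπx/a) vanish at both walls, giving E_n = n²π²ℏ²/(2ma²).
E_8 = 8² × π² / (2 × 1 × 0.947²) = 352.2.

E = 352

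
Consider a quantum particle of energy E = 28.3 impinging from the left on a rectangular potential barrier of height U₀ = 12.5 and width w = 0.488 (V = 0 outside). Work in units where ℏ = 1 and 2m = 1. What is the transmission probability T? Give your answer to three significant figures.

T = 0.929

Above the barrier the interior wavenumber is k₂ = √(2m(E − U₀))/ℏ = 3.975, giving phase k₂w = 1.940.
Matching at both interfaces gives T⁻¹ = 1 + U₀² sin²(k₂w) / [4E(E − U₀)] = 1.076, hence T = 0.929.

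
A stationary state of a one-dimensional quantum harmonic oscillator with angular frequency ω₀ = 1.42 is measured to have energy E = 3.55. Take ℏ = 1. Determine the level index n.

n = 2

E_n = ℏω₀(n + ½) ⇒ n = E/(ℏω₀) − ½ = 3.55/1.42 − 0.5 = 2.000 → n = 2.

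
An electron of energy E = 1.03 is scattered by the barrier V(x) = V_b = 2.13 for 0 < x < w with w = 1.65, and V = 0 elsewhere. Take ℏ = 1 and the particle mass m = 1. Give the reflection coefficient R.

R = 0.971

E < V_b: inside the barrier ψ ∝ e^{±κx} with κ = √(2m(V_b − E))/ℏ = 1.483.
κw = 2.447, sinh(κw) = 5.736.
Matching ψ, ψ′ at both faces gives T = [1 + V_b² sinh²(κw) / (4E(V_b − E))]⁻¹ = 1/33.93 = 0.0295.
R = 1 − T = 0.971.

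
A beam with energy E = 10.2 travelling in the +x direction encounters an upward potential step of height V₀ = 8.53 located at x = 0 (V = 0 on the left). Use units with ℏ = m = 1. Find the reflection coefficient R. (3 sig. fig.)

R = 0.180

On each side the TISE gives plane waves with k = √(2m(E − V))/ℏ: k₁ = √(2·1·10.2) = 4.517, k₂ = √(2·1·1.67) = 1.828.
Continuity of ψ and ψ′ at the step yields the reflection amplitude r = (k₁ − k₂)/(k₁ + k₂) = 0.4239; thus R = |r|² = 0.1797, T = 0.8203.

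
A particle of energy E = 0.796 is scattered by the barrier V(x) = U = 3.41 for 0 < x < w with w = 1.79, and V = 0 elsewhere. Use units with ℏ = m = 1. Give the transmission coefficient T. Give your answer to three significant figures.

E < U: inside the barrier ψ ∝ e^{±κx} with κ = √(2m(U − E))/ℏ = 2.286.
κw = 4.093, sinh(κw) = 29.95.
The exact tunnelling result is T⁻¹ = 1 + U² sinh²(κw) / [4E(U − E)] = 1254, so T = 0.000798.

T = 0.000798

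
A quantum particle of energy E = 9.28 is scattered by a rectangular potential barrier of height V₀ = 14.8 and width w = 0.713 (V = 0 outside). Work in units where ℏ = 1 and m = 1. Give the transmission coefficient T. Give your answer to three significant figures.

T = 0.0323

E < V₀: inside the barrier ψ ∝ e^{±κx} with κ = √(2m(V₀ − E))/ℏ = 3.323.
κw = 2.369, sinh(κw) = 5.297.
Matching ψ, ψ′ at both faces gives T = [1 + V₀² sinh²(κw) / (4E(V₀ − E))]⁻¹ = 1/30.99 = 0.0323.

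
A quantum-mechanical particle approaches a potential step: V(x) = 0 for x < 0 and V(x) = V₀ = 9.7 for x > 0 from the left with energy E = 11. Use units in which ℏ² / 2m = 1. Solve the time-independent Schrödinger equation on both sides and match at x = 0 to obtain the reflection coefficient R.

On each side the TISE gives plane waves with k = √(2m(E − V))/ℏ: k₁ = √(2·½·11) = 3.317, k₂ = √(2·½·1.3) = 1.140.
Matching ψ and ψ′ at x = 0 gives r = (k₁ − k₂)/(k₁ + k₂), so R = r² = 0.2385 and T = 1 − R = 0.7615.

R = 0.238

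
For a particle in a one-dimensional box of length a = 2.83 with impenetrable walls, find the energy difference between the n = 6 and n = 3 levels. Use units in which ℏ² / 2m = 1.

ΔE = 33.3

E_n = n²π²ℏ²/(2ma²), so ΔE = (6² − 3²) π²ℏ²/(2ma²).
ΔE = 27 × π² / (2 × 0.5 × 2.83²) = 33.27.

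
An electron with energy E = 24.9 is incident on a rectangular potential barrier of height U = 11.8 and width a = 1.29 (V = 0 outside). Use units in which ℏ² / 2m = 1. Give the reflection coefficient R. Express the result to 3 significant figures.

R = 0.0963

E > U: inside the barrier k₂ = √(2m(E − U))/ℏ = 3.619, k₂a = 4.669.
T = [1 + U² sin²(k₂a) / (4E(E − U))]⁻¹ = 1/1.107 = 0.904.
R = 1 − T = 0.0963.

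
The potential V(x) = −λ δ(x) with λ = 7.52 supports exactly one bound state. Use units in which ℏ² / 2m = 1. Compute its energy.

The bound state is ψ(x) = √κ e^{−κ|x|}. The derivative jump ψ'(0⁺) − ψ'(0⁻) = −(2mλ/ℏ²)ψ(0) fixes κ = mλ/ℏ² = 3.760.
Then E = −ℏ²κ²/(2m) = −mλ²/(2ℏ²) = -14.14.

E = -14.1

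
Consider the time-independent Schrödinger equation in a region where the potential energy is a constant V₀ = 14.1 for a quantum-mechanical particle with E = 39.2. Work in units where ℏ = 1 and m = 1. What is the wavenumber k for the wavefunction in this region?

k = 7.09

With E > V₀ the solution is oscillatory, ψ ∝ e^{±ikx} with k = √(2m(E − V₀))/ℏ.
k = √(2 × 1 × 25.1) = 7.085.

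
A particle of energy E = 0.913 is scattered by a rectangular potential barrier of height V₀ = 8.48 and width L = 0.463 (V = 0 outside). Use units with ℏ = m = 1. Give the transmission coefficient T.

Since E < V₀ the interior solution is evanescent with decay constant κ = √(2m(V₀ − E))/ℏ = 3.890.
κL = 1.801, sinh(κL) = 2.946.
Matching ψ, ψ′ at both faces gives T = [1 + V₀² sinh²(κL) / (4E(V₀ − E))]⁻¹ = 1/23.58 = 0.0424.

T = 0.0424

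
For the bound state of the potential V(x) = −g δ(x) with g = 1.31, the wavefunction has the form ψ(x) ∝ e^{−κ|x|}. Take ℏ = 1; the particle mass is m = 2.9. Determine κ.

κ = 3.80

Integrating the TISE across x = 0 gives the cusp condition ψ'(0⁺) − ψ'(0⁻) = −(2mg/ℏ²)ψ(0).
With ψ ∝ e^{−κ|x|} this yields −2κ = −2mg/ℏ², so κ = mg/ℏ² = 3.799.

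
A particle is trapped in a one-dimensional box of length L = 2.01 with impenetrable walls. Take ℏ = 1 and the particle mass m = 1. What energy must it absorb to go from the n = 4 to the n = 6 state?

ΔE = 24.4

E_n = n²π²ℏ²/(2mL²), so ΔE = (6² − 4²) π²ℏ²/(2mL²).
ΔE = 20 × π² / (2 × 1 × 2.01²) = 24.43.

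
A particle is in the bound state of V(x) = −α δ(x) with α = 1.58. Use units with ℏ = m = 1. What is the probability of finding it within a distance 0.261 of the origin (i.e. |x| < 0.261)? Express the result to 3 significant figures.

P = 0.562

The normalised bound state is ψ = √κ e^{−κ|x|} with κ = mα/ℏ² = 1.580.
P(|x| < d) = ∫_{−d}^{d} κ e^{−2κ|x|} dx = 1 − e^{−2κd} = 1 − e^{−0.8248} = 0.5617.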